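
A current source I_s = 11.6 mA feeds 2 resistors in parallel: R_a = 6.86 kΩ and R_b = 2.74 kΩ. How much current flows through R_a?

I ≈ 3.31 mA

For two parallel branches, I_k = I_s · (other R)/(sum of R).
I(R_a) = 11.6 × 2.74/(6.86 + 2.74) = 11.6 × 0.2854 = 3.311 mA.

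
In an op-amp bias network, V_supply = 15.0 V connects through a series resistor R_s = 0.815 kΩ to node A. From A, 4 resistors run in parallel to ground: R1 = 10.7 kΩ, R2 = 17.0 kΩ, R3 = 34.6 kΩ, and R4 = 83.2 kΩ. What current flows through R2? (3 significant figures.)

I ≈ 0.762 mA

Equivalent of the parallel group: R_p = 5.176 kΩ.
V_A = 15.0 × 5.176/5.991 = 12.96 V.
I(R2) = V_A / R2 = 12.96/17.0 = 0.7623 mA.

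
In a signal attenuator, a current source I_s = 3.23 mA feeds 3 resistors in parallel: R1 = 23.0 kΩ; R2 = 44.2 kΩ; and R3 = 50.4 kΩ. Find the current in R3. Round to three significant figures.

I ≈ 0.746 mA

ΣG = 1/23.0 + 1/44.2 + 1/50.4 = 0.08594.
R3 takes the fraction G_k/ΣG = 0.01984/0.08594 = 0.2309, so I = 3.23 × 0.2309 = 0.7457 mA.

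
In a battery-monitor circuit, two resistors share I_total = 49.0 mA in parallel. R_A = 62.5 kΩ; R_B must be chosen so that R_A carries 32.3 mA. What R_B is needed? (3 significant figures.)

Two-branch current divider: I_A = I_total · R_B/(R_A + R_B).
32.3/49.0 = R_B/(R_A + R_B) → R_B = R_A · (0.6592)/(1 − 0.6592) = 62.5 × 1.934 = 120.9 kΩ.

R_B ≈ 121 kΩ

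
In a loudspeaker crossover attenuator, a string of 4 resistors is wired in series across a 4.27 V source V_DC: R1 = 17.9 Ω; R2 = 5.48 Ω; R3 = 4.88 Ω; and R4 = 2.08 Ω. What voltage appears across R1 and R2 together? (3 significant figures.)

ΣR = 17.9 + 5.48 + 4.88 + 2.08 = 30.34 Ω.
R_{R1..R2} = 17.9 + 5.48 = 23.38 Ω.
By the voltage-divider rule, V = 4.27 × 23.38/30.34 = 3.290 V.

V ≈ 3.29 V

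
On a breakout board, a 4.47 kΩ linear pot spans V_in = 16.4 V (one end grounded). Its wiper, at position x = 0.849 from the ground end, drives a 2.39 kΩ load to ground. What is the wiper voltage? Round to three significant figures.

Lower segment x·R_p = 3.795 kΩ; upper segment (1−x)·R_p = 0.6750 kΩ.
Lower segment in parallel with the load: 3.795 ‖ 2.39 = 1.466 kΩ.
Then V_out = V_in · 1.466/(0.6750 + 1.466) = 11.23 V.

V_out ≈ 11.2 V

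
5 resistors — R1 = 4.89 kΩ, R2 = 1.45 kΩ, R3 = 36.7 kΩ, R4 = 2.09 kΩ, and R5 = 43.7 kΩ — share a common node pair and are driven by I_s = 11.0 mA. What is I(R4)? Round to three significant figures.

Conductances: ΣG = 1/4.89 + 1/1.45 + 1/36.7 + 1/2.09 + 1/43.7 = 1.423 (1/kΩ).
By the current-divider rule, I = I_s · G_k/ΣG = 11.0 × 0.3363 = 3.699 mA.

I ≈ 3.70 mA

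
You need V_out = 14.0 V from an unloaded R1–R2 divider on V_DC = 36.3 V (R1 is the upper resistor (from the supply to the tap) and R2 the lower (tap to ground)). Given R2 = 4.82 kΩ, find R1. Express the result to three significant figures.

R1 ≈ 7.68 kΩ

V_out/V_DC = R2/(R1+R2) = 0.3857.
So R1 = R2 · (V_DC/V_out − 1) = 4.82 × (36.3/14.0 − 1) = 4.82 × 1.593 = 7.678 kΩ.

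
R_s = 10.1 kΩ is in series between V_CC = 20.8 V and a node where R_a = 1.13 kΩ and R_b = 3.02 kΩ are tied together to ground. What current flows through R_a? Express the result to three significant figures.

I ≈ 1.39 mA

Combine the parallel branches: R_p = (1/1.13 + 1/3.02)⁻¹ = 0.8223 kΩ.
Node voltage V_A = V_CC · R_p/(R_s + R_p) = 20.8 × 0.07529 = 1.566 V.
Branch current I = V_A/R_a = 1.566/1.13 = 1.386 mA.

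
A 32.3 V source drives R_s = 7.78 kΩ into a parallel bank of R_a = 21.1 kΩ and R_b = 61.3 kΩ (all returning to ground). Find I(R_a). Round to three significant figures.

Equivalent of the parallel group: R_p = 15.70 kΩ.
Node voltage V_A = V_in · R_p/(R_s + R_p) = 32.3 × 0.6686 = 21.60 V.
Branch current I = V_A/R_a = 21.60/21.1 = 1.024 mA.

I ≈ 1.02 mA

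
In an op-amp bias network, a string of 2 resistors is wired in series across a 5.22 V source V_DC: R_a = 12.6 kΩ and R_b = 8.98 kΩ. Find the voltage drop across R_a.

Total series resistance ΣR = 12.6 + 8.98 = 21.58 kΩ.
Voltage divider: V = V_DC · (12.60 / 21.58) = 5.22 × 0.5839 = 3.048 V.

V ≈ 3.05 V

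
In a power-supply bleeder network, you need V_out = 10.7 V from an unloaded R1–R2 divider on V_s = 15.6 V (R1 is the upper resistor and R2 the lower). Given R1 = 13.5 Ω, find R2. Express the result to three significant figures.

R2 ≈ 29.5 Ω

Required fraction k = V_out/V_s = 0.6859.
Rearranging, R2 = R1·k/(1−k) = 13.5 × 2.184 = 29.48 Ω.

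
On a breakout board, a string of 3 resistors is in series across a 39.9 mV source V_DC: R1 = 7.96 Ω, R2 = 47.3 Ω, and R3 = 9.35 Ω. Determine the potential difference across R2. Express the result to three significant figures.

V ≈ 29.2 mV

ΣR = 7.96 + 47.3 + 9.35 = 64.61 Ω.
By the voltage-divider rule, V = 39.9 × 47.30/64.61 = 29.21 mV.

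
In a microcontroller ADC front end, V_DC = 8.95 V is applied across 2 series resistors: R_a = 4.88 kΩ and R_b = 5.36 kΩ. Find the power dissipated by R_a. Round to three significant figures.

P ≈ 3.73 mW

Series current I = V_DC/ΣR = 8.95/10.24 = 0.8740 mA.
P = I²R = 0.7639 × 4.88 = 3.728 mW.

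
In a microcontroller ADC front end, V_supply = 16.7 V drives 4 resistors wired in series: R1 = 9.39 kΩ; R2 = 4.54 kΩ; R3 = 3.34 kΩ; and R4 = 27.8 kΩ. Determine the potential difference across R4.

Total series resistance ΣR = 9.39 + 4.54 + 3.34 + 27.8 = 45.07 kΩ.
By the voltage-divider rule, V = 16.7 × 27.80/45.07 = 10.30 V.

V ≈ 10.3 V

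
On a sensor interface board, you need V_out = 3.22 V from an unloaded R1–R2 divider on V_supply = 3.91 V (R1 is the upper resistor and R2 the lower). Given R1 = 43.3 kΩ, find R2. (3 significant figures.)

The divider ratio is R2/(R1+R2) = 3.22/3.91 = 0.8235.
R2 = R1 · 0.8235/(1 − 0.8235) = 202.1 kΩ.

R2 ≈ 202 kΩ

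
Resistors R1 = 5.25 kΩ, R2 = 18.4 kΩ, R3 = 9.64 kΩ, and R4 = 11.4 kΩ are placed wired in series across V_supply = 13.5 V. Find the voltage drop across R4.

Total series resistance ΣR = 5.25 + 18.4 + 9.64 + 11.4 = 44.69 kΩ.
By the voltage-divider rule, V = 13.5 × 11.40/44.69 = 3.444 V.

V ≈ 3.44 V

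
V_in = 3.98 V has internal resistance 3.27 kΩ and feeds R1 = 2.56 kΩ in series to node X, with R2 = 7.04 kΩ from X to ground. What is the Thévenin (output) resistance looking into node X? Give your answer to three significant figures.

R_th ≈ 3.19 kΩ

R1' = 3.27 + 2.56 = 5.830 kΩ (source resistance + R1).
Looking into X with the source shorted: R_th = R1'·R2/(R1'+R2) = 5.830 × 7.04/12.87 = 3.189 kΩ.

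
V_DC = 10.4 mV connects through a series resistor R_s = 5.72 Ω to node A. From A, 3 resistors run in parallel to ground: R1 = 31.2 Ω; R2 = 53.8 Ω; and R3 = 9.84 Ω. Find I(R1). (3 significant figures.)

Combine the parallel branches: R_p = (1/31.2 + 1/53.8 + 1/9.84)⁻¹ = 6.568 Ω.
V_A = 10.4 × 6.568/12.29 = 5.559 mV.
Branch current I = V_A/R1 = 5.559/31.2 = 0.1782 mA.
(Equivalently: I_total = 0.8464 mA, then current-divider fraction G_k/ΣG = 0.2105.)

I ≈ 0.178 mA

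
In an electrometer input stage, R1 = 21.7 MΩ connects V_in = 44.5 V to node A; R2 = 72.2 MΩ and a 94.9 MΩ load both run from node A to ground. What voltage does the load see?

The load sits in parallel with R2, giving an effective lower resistance R2' = R2·R_L/(R2+R_L) = 41.00 MΩ.
Now apply the divider: V_out = 44.5 × 0.6539 = 29.10 V.

V_out ≈ 29.1 V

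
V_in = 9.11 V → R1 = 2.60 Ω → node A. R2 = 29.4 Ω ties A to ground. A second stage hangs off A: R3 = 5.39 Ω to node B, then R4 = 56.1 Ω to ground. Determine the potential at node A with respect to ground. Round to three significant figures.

Node A sees R2 in parallel with the series input of stage 2, R3 + R4 = 61.49 Ω.
Effective lower resistance at A: R2 ‖ 61.49 = 19.89 Ω.
V_A = 9.11 × 19.89/(2.60 + 19.89) = 8.057 V.

V_A ≈ 8.06 V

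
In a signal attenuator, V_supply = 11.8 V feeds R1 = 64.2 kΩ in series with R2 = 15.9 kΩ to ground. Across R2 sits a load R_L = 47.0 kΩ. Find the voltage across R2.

V_out ≈ 1.84 V

First combine the lower leg with the load: R2 ‖ R_L = 11.88 kΩ.
Then V_out = V_supply · R2'/(R1 + R2') = 11.8 × 11.88/76.08 = 1.843 V.
(Unloaded it would be 2.34 V; the load pulls it down.)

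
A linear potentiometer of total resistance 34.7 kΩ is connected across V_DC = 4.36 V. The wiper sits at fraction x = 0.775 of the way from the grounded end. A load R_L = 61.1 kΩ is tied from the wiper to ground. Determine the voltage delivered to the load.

V_out ≈ 3.07 V

Lower segment x·R_p = 26.89 kΩ; upper segment (1−x)·R_p = 7.808 kΩ.
(x·R_p) ‖ R_L = 18.67 kΩ.
V_out = 4.36 × 18.67/(7.808 + 18.67) = 3.075 V.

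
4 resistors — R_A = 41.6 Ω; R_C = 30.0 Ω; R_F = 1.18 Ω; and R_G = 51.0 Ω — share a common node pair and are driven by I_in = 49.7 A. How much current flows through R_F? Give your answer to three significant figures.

I ≈ 45.6 A

Total conductance ΣG = 1/41.6 + 1/30.0 + 1/1.18 + 1/51.0 = 0.9244 (units of 1/Ω).
Current divider: I(R_F) = I_in · G_k/ΣG = 49.7 × (0.8475/0.9244) = 49.7 × 0.9167 = 45.56 A.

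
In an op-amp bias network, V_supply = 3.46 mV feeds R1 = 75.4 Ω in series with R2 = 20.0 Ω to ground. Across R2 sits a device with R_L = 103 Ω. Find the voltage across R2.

V_out ≈ 0.629 mV

First combine the lower leg with the load: R2 ‖ R_L = 16.75 Ω.
Now apply the divider: V_out = 3.46 × 0.1818 = 0.6289 mV.
(Unloaded it would be 0.725 mV; the load pulls it down.)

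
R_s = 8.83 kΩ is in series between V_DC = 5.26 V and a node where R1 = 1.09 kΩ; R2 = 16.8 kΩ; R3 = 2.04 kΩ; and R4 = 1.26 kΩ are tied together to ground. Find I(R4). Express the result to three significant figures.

I ≈ 0.199 mA

Combine the parallel branches: R_p = (1/1.09 + 1/16.8 + 1/2.04 + 1/1.26)⁻¹ = 0.4423 kΩ.
V_A = 5.26 × 0.4423/9.272 = 0.2509 V.
I(R4) = V_A / R4 = 0.2509/1.26 = 0.1991 mA.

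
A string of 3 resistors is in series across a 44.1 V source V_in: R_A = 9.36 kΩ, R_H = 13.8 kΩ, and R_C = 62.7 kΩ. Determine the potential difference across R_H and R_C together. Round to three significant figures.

V ≈ 39.3 V

ΣR = 9.36 + 13.8 + 62.7 = 85.86 kΩ.
R_{R_H..R_C} = 13.8 + 62.7 = 76.50 kΩ.
V = V_in · R/ΣR = 44.1 × 0.8910 = 39.29 V.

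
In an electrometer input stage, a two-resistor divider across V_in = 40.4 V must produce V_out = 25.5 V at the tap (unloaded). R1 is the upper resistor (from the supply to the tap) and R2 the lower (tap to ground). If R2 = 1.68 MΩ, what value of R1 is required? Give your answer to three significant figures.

R1 ≈ 0.982 MΩ

V_out/V_in = R2/(R1+R2) = 0.6312.
So R1 = R2 · (V_in/V_out − 1) = 1.68 × (40.4/25.5 − 1) = 1.68 × 0.5843 = 0.9816 MΩ.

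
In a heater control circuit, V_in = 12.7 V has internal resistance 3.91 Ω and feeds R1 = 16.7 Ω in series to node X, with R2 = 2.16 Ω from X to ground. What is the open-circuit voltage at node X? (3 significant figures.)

V_th ≈ 1.20 V

R1' = 3.91 + 16.7 = 20.61 Ω (source resistance + R1).
V_th is the unloaded tap voltage: V_in · R2/(R1'+R2) = 12.7 × 0.09486 = 1.205 V.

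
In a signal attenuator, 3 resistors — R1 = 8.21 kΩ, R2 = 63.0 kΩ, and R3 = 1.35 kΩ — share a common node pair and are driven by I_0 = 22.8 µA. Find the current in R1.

ΣG = 1/8.21 + 1/63.0 + 1/1.35 = 0.8784.
R1 takes the fraction G_k/ΣG = 0.1218/0.8784 = 0.1387, so I = 22.8 × 0.1387 = 3.161 µA.

I ≈ 3.16 µA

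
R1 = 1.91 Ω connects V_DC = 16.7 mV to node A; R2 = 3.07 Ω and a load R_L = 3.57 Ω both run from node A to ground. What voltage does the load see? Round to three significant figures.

R2 ‖ R_L = (3.07 × 3.57)/(3.07 + 3.57) = 1.651 Ω.
Now apply the divider: V_out = 16.7 × 0.4636 = 7.742 mV.

V_out ≈ 7.74 mV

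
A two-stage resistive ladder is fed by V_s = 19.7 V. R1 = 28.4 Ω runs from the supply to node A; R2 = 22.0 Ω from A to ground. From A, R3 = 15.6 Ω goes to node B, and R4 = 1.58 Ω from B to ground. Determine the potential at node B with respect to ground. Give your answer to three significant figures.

V_B ≈ 0.459 V

Node A sees R2 in parallel with the series input of stage 2, R3 + R4 = 17.18 Ω.
R2 ‖ (R3+R4) = 9.647 Ω.
V_A = 19.7 × 9.647/(28.4 + 9.647) = 4.995 V.
Then the unloaded second divider: V_B = V_A × R4/(R3+R4) = 4.995 × 0.09197 = 0.4594 V.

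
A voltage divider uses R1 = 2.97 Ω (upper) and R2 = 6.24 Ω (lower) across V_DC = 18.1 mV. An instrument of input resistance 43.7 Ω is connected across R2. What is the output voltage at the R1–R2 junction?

V_out ≈ 11.7 mV

The load sits in parallel with R2, giving an effective lower resistance R2' = R2·R_L/(R2+R_L) = 5.460 Ω.
Then V_out = V_DC · R2'/(R1 + R2') = 18.1 × 5.460/8.430 = 11.72 mV.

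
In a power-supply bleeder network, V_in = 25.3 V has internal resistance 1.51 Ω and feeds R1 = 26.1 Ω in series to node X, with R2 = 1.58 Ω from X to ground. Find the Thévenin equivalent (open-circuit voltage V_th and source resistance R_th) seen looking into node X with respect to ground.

V_th ≈ 1.37 V, R_th ≈ 1.49 Ω

R1' = 1.51 + 26.1 = 27.61 Ω (source resistance + R1).
Open-circuit (no load on X): V_th = V_in · R2/(R1' + R2) = 25.3 × 1.58/(27.61 + 1.58) = 1.369 V.
With V_in suppressed (replaced by a short), R_th = R1' ‖ R2 = (27.61 × 1.58)/(27.61 + 1.58) = 1.494 Ω.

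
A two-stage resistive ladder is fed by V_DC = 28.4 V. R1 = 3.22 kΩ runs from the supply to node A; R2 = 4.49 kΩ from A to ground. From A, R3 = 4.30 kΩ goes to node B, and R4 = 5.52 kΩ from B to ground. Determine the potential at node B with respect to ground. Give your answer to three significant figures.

V_B ≈ 7.81 V

The second stage (R3 + R4 = 9.820 kΩ) loads node A in parallel with R2.
R2 ‖ (R3+R4) = 3.081 kΩ.
V_A = 28.4 × 3.081/(3.22 + 3.081) = 13.89 V.
Stage 2 is unloaded, so V_B = V_A · R4/(R3+R4) = 13.89 × 5.52/9.820 = 7.806 V.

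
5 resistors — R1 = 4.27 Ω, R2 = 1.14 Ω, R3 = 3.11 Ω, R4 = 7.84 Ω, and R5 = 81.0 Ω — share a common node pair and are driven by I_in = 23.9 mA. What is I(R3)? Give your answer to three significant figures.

Total conductance ΣG = 1/4.27 + 1/1.14 + 1/3.11 + 1/7.84 + 1/81.0 = 1.573 (units of 1/Ω).
By the current-divider rule, I = I_in · G_k/ΣG = 23.9 × 0.2044 = 4.886 mA.

I ≈ 4.89 mA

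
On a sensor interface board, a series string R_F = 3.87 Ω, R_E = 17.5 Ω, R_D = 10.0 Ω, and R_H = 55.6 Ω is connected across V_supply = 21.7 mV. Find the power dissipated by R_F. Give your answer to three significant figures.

P ≈ 0.241 µW

Series current I = V_supply/ΣR = 21.7/86.97 = 0.2495 mA.
P = I²R = 0.06226 × 3.87 = 0.2409 µW.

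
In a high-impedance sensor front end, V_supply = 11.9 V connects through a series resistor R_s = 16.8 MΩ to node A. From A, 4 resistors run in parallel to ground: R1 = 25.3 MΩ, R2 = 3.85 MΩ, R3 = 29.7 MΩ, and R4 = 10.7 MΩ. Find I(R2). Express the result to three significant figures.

I ≈ 0.379 µA

Parallel bank: R_p = 1/(1/25.3 + 1/3.85 + 1/29.7 + 1/10.7) = 2.345 MΩ.
Node voltage V_A = V_supply · R_p/(R_s + R_p) = 11.9 × 0.1225 = 1.458 V.
Branch current I = V_A/R2 = 1.458/3.85 = 0.3786 µA.
(Check via current divider: I_total = 0.6216 µA; share G_k/ΣG = 0.6092 → same result.)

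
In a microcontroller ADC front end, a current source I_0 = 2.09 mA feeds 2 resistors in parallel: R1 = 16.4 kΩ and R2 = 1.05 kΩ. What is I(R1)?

I ≈ 0.126 mA

Two-branch current divider: I_k = I_0 · R_other/(R_1 + R_2).
So I = 2.09 × 1.05/17.45 = 0.1258 mA.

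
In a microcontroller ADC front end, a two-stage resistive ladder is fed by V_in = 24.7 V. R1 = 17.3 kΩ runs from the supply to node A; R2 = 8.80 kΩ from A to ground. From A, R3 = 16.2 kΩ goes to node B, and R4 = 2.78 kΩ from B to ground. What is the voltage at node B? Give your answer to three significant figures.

V_B ≈ 0.933 V

The second stage (R3 + R4 = 18.98 kΩ) loads node A in parallel with R2.
Effective lower resistance at A: R2 ‖ 18.98 = 6.012 kΩ.
First divider: V_A = V_in · 6.012/(17.3 + 6.012) = 6.370 V.
Then the unloaded second divider: V_B = V_A × R4/(R3+R4) = 6.370 × 0.1465 = 0.9331 V.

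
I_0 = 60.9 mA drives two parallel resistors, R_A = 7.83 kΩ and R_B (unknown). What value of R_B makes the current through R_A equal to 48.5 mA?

Two-branch current divider: I_A = I_0 · R_B/(R_A + R_B).
With f = 0.7964, R_B = R_A · f/(1−f) = 7.83 × 3.911 = 30.63 kΩ.

R_B ≈ 30.6 kΩ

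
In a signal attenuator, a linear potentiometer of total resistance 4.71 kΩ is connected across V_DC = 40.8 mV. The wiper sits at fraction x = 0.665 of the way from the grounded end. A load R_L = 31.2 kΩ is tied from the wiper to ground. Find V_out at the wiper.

V_out ≈ 26.2 mV

The pot divides into 1.578 kΩ above the wiper and 3.132 kΩ below.
(x·R_p) ‖ R_L = 2.846 kΩ.
Loaded-divider output: V_out = 40.8 × 0.6434 = 26.25 mV.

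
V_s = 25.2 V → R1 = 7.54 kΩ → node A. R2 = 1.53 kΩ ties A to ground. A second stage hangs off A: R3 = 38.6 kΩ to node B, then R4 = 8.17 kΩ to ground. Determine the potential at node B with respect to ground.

V_B ≈ 0.723 V

Node A sees R2 in parallel with the series input of stage 2, R3 + R4 = 46.77 kΩ.
Effective lower resistance at A: R2 ‖ 46.77 = 1.482 kΩ.
V_A = 25.2 × 1.482/(7.54 + 1.482) = 4.138 V.
V_B = V_A × 0.1747 = 0.7229 V.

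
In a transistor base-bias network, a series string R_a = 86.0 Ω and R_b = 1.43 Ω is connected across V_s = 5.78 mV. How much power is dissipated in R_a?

Series current I = V_s/ΣR = 5.78/87.43 = 0.06611 mA.
P(R_a) = I²·R_a = (0.06611)² × 86.0 = 0.3759 µW.

P ≈ 0.376 µW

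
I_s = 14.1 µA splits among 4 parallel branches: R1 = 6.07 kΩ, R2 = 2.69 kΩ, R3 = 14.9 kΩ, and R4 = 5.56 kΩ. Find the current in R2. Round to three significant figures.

I ≈ 6.69 µA

ΣG = 1/6.07 + 1/2.69 + 1/14.9 + 1/5.56 = 0.7835.
R2 takes the fraction G_k/ΣG = 0.3717/0.7835 = 0.4745, so I = 14.1 × 0.4745 = 6.690 µA.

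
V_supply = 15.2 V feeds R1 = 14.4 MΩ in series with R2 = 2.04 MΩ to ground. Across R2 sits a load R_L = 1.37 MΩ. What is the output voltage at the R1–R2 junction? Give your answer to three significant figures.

First combine the lower leg with the load: R2 ‖ R_L = 0.8196 MΩ.
Then V_out = V_supply · R2'/(R1 + R2') = 15.2 × 0.8196/15.22 = 0.8185 V.

V_out ≈ 0.819 V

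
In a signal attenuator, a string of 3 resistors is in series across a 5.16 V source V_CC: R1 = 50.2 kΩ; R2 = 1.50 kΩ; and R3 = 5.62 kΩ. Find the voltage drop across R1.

Series total: ΣR = 50.2 + 1.50 + 5.62 = 57.32 kΩ.
By the voltage-divider rule, V = 5.16 × 50.20/57.32 = 4.519 V.

V ≈ 4.52 V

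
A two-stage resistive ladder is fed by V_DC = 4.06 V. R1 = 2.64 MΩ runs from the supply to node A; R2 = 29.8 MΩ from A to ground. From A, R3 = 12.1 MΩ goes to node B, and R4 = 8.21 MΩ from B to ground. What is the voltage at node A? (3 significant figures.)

The second stage (R3 + R4 = 20.31 MΩ) loads node A in parallel with R2.
Effective lower resistance at A: R2 ‖ 20.31 = 12.08 MΩ.
V_A = 4.06 × 12.08/(2.64 + 12.08) = 3.332 V.

V_A ≈ 3.33 V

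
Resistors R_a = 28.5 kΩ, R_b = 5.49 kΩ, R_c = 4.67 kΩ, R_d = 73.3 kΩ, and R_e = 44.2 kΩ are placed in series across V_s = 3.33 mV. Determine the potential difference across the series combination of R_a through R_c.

V ≈ 0.824 mV

Total series resistance ΣR = 28.5 + 5.49 + 4.67 + 73.3 + 44.2 = 156.2 kΩ.
R_{R_a..R_c} = 28.5 + 5.49 + 4.67 = 38.66 kΩ.
Voltage divider: V = V_s · (38.66 / 156.2) = 3.33 × 0.2476 = 0.8244 mV.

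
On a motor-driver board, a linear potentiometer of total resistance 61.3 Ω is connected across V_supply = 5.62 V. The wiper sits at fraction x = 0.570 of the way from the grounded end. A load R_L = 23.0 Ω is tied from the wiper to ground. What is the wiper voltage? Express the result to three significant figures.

The pot divides into 26.36 Ω above the wiper and 34.94 Ω below.
(x·R_p) ‖ R_L = 13.87 Ω.
Then V_out = V_supply · 13.87/(26.36 + 13.87) = 1.938 V.

V_out ≈ 1.94 V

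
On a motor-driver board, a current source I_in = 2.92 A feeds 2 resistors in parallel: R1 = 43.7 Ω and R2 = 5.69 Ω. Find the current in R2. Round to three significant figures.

Two-branch current divider: I_k = I_in · R_other/(R_1 + R_2).
I(R2) = 2.92 × 43.7/(43.7 + 5.69) = 2.92 × 0.8848 = 2.584 A.

I ≈ 2.58 A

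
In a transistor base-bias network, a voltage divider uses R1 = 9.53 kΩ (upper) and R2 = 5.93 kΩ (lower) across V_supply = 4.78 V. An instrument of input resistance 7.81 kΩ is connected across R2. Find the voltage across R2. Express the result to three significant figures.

V_out ≈ 1.25 V

First combine the lower leg with the load: R2 ‖ R_L = 3.371 kΩ.
Voltage divider with the loaded lower leg: V_out = 4.78 × 3.371/(9.53 + 3.371) = 4.78 × 0.2613 = 1.249 V.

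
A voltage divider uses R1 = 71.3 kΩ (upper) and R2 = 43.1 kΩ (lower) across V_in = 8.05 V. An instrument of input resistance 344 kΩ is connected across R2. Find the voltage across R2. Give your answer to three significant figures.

V_out ≈ 2.81 V

First combine the lower leg with the load: R2 ‖ R_L = 38.30 kΩ.
Then V_out = V_in · R2'/(R1 + R2') = 8.05 × 38.30/109.6 = 2.813 V.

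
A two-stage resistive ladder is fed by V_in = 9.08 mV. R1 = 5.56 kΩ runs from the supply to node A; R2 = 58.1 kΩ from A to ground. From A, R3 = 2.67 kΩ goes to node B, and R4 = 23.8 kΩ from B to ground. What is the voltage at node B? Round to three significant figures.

The second stage (R3 + R4 = 26.47 kΩ) loads node A in parallel with R2.
R2 ‖ (R3+R4) = 18.19 kΩ.
V_A = 9.08 × 18.19/(5.56 + 18.19) = 6.954 mV.
Stage 2 is unloaded, so V_B = V_A · R4/(R3+R4) = 6.954 × 23.8/26.47 = 6.252 mV.

V_B ≈ 6.25 mV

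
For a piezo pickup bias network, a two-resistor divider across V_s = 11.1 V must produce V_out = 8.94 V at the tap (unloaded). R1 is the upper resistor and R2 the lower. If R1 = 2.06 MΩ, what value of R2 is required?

R2 ≈ 8.53 MΩ

V_out/V_s = R2/(R1+R2) = 0.8054.
So R2 = R1 · V_out/(V_s − V_out) = 2.06 × 8.94/(11.1 − 8.94) = 2.06 × 4.139 = 8.526 MΩ.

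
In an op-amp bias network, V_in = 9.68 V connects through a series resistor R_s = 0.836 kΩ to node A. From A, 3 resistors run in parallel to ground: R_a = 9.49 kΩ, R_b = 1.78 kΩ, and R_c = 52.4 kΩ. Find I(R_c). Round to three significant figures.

Combine the parallel branches: R_p = (1/9.49 + 1/1.78 + 1/52.4)⁻¹ = 1.457 kΩ.
V_A = 9.68 × 1.457/2.293 = 6.151 V.
I(R_c) = V_A / R_c = 6.151/52.4 = 0.1174 mA.

I ≈ 0.117 mA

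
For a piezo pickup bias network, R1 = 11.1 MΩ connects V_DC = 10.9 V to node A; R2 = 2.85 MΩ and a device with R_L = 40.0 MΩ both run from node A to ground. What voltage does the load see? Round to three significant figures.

V_out ≈ 2.11 V

R2 ‖ R_L = (2.85 × 40.0)/(2.85 + 40.0) = 2.660 MΩ.
Now apply the divider: V_out = 10.9 × 0.1933 = 2.107 V.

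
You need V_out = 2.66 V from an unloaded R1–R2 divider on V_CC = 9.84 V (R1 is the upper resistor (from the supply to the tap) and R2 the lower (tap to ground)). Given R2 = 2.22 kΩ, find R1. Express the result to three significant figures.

R1 ≈ 5.99 kΩ

The divider ratio is R2/(R1+R2) = 2.66/9.84 = 0.2703.
Rearranging, R1 = R2·(1−k)/k = 2.22 × 2.699 = 5.992 kΩ.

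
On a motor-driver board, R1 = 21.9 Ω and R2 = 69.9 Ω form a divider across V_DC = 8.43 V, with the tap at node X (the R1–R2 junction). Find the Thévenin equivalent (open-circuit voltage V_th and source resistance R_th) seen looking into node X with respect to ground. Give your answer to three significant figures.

V_th is the unloaded tap voltage: V_DC · R2/(R1+R2) = 8.43 × 0.7614 = 6.419 V.
Zeroing V_DC shorts the top of R1 to ground, so R_th = R1 ‖ R2 = 16.68 Ω.

V_th ≈ 6.42 V, R_th ≈ 16.7 Ω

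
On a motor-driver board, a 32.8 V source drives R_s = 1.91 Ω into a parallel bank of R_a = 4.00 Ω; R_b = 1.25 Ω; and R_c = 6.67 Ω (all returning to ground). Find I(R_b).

I ≈ 7.97 A

Equivalent of the parallel group: R_p = 0.8334 Ω.
V_A by voltage divider: V_A = 32.8 × 0.8334/(1.91 + 0.8334) = 9.964 V.
Branch current I = V_A/R_b = 9.964/1.25 = 7.971 A.
(Equivalently: I_total = 11.96 A, then current-divider fraction G_k/ΣG = 0.6667.)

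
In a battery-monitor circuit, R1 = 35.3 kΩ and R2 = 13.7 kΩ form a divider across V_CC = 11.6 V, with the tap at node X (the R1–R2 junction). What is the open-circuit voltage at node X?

V_th is the unloaded tap voltage: V_CC · R2/(R1+R2) = 11.6 × 0.2796 = 3.243 V.

V_th ≈ 3.24 V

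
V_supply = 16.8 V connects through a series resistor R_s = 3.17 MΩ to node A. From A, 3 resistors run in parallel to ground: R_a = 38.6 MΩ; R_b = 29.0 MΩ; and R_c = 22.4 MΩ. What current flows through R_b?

I ≈ 0.435 µA

Parallel bank: R_p = 1/(1/38.6 + 1/29.0 + 1/22.4) = 9.521 MΩ.
V_A = 16.8 × 9.521/12.69 = 12.60 V.
Branch current I = V_A/R_b = 12.60/29.0 = 0.4346 µA.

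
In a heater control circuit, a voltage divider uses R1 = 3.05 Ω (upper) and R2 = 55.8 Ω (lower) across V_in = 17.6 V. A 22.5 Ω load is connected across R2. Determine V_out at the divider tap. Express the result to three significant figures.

V_out ≈ 14.8 V

First combine the lower leg with the load: R2 ‖ R_L = 16.03 Ω.
Then V_out = V_in · R2'/(R1 + R2') = 17.6 × 16.03/19.08 = 14.79 V.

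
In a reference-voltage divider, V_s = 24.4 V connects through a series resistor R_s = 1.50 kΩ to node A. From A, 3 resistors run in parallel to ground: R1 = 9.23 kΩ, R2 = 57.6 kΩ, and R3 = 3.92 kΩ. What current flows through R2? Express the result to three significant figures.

Parallel bank: R_p = 1/(1/9.23 + 1/57.6 + 1/3.92) = 2.626 kΩ.
Node voltage V_A = V_s · R_p/(R_s + R_p) = 24.4 × 0.6365 = 15.53 V.
I(R2) = V_A / R2 = 15.53/57.6 = 0.2696 mA.
(Check via current divider: I_total = 5.914 mA; share G_k/ΣG = 0.04559 → same result.)

I ≈ 0.270 mA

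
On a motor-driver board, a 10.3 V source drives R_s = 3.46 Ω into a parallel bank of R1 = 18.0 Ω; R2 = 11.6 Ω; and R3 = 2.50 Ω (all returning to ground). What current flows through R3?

Parallel bank: R_p = 1/(1/18.0 + 1/11.6 + 1/2.50) = 1.846 Ω.
V_A = 10.3 × 1.846/5.306 = 3.583 V.
Branch current I = V_A/R3 = 3.583/2.50 = 1.433 A.

I ≈ 1.43 A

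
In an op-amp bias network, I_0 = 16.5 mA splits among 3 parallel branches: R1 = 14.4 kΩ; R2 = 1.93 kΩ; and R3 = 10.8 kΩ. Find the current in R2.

Total conductance ΣG = 1/14.4 + 1/1.93 + 1/10.8 = 0.6802 (units of 1/kΩ).
Current divider: I(R2) = I_0 · G_k/ΣG = 16.5 × (0.5181/0.6802) = 16.5 × 0.7618 = 12.57 mA.

I ≈ 12.6 mA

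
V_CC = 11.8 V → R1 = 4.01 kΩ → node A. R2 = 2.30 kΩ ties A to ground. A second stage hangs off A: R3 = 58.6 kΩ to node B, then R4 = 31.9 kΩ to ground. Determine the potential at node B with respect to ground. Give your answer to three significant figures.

The second stage (R3 + R4 = 90.50 kΩ) loads node A in parallel with R2.
Effective lower resistance at A: R2 ‖ 90.50 = 2.243 kΩ.
So V_A = 11.8 × 0.3587 = 4.233 V.
Then the unloaded second divider: V_B = V_A × R4/(R3+R4) = 4.233 × 0.3525 = 1.492 V.

V_B ≈ 1.49 V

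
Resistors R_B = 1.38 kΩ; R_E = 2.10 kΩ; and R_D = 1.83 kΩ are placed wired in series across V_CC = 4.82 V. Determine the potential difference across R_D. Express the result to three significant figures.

V ≈ 1.66 V

ΣR = 1.38 + 2.10 + 1.83 = 5.310 kΩ.
V = V_CC · R/ΣR = 4.82 × 0.3446 = 1.661 V.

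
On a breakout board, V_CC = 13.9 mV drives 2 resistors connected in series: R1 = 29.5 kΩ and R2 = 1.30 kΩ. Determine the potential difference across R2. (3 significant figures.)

ΣR = 29.5 + 1.30 = 30.80 kΩ.
By the voltage-divider rule, V = 13.9 × 1.300/30.80 = 0.5867 mV.

V ≈ 0.587 mV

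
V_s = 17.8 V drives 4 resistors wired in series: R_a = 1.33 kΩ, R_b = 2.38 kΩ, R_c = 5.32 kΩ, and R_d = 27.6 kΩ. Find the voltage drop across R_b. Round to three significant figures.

V ≈ 1.16 V

ΣR = 1.33 + 2.38 + 5.32 + 27.6 = 36.63 kΩ.
Voltage divider: V = V_s · (2.380 / 36.63) = 17.8 × 0.06497 = 1.157 V.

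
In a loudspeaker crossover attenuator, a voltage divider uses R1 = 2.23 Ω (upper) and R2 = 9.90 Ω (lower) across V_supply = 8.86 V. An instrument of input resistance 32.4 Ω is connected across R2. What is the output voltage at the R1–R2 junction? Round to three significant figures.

The load sits in parallel with R2, giving an effective lower resistance R2' = R2·R_L/(R2+R_L) = 7.583 Ω.
Then V_out = V_supply · R2'/(R1 + R2') = 8.86 × 7.583/9.813 = 6.847 V.

V_out ≈ 6.85 V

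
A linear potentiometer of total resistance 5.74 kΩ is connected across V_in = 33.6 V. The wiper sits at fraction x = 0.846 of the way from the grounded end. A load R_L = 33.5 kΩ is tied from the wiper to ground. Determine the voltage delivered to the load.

V_out ≈ 27.8 V

Split the track: R_lower = x·R_p = 4.856 kΩ, R_upper = (1−x)·R_p = 0.8840 kΩ.
(x·R_p) ‖ R_L = 4.241 kΩ.
Then V_out = V_in · 4.241/(0.8840 + 4.241) = 27.80 V.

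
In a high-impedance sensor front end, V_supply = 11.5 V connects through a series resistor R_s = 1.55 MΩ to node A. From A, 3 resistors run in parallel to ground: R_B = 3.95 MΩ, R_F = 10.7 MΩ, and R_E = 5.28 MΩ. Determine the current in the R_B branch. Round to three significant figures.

I ≈ 1.59 µA

Combine the parallel branches: R_p = (1/3.95 + 1/10.7 + 1/5.28)⁻¹ = 1.866 MΩ.
V_A = 11.5 × 1.866/3.416 = 6.281 V.
I(R_B) = V_A / R_B = 6.281/3.95 = 1.590 µA.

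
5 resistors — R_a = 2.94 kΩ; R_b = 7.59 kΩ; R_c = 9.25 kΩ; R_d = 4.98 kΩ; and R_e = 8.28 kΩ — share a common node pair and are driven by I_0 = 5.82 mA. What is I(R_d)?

Conductances: ΣG = 1/2.94 + 1/7.59 + 1/9.25 + 1/4.98 + 1/8.28 = 0.9016 (1/kΩ).
Current divider: I(R_d) = I_0 · G_k/ΣG = 5.82 × (0.2008/0.9016) = 5.82 × 0.2227 = 1.296 mA.

I ≈ 1.30 mA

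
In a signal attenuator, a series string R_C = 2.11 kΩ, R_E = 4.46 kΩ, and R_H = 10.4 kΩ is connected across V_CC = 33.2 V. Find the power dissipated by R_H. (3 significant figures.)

Series current I = V_CC/ΣR = 33.2/16.97 = 1.956 mA.
P(R_H) = I²·R_H = (1.956)² × 10.4 = 39.81 mW.

P ≈ 39.8 mW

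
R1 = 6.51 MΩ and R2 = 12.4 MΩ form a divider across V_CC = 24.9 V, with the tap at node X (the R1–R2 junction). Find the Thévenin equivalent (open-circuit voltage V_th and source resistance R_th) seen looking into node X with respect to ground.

Open-circuit (no load on X): V_th = V_CC · R2/(R1 + R2) = 24.9 × 12.4/(6.510 + 12.4) = 16.33 V.
Zeroing V_CC shorts the top of R1 to ground, so R_th = R1 ‖ R2 = 4.269 MΩ.

V_th ≈ 16.3 V, R_th ≈ 4.27 MΩ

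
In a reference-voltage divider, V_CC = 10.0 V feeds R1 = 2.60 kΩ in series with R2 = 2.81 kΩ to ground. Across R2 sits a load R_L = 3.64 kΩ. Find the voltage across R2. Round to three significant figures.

V_out ≈ 3.79 V

The load sits in parallel with R2, giving an effective lower resistance R2' = R2·R_L/(R2+R_L) = 1.586 kΩ.
Then V_out = V_CC · R2'/(R1 + R2') = 10.0 × 1.586/4.186 = 3.789 V.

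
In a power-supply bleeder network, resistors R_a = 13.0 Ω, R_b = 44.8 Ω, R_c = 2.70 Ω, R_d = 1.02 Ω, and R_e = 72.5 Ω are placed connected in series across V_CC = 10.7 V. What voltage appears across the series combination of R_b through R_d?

Series total: ΣR = 13.0 + 44.8 + 2.70 + 1.02 + 72.5 = 134.0 Ω.
R_{R_b..R_d} = 44.8 + 2.70 + 1.02 = 48.52 Ω.
Voltage divider: V = V_CC · (48.52 / 134.0) = 10.7 × 0.3620 = 3.874 V.

V ≈ 3.87 V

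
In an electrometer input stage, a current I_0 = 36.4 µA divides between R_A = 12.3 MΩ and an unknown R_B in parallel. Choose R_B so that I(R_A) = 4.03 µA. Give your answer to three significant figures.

Two-branch current divider: I_A = I_0 · R_B/(R_A + R_B).
With f = 0.1107, R_B = R_A · f/(1−f) = 12.3 × 0.1245 = 1.531 MΩ.

R_B ≈ 1.53 MΩ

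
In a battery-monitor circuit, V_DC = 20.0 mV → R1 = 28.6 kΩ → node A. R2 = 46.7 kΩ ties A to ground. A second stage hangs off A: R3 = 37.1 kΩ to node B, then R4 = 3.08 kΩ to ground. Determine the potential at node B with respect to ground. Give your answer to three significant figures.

V_B ≈ 0.660 mV

Node A sees R2 in parallel with the series input of stage 2, R3 + R4 = 40.18 kΩ.
Effective lower resistance at A: R2 ‖ 40.18 = 21.60 kΩ.
So V_A = 20.0 × 0.4303 = 8.605 mV.
Stage 2 is unloaded, so V_B = V_A · R4/(R3+R4) = 8.605 × 3.08/40.18 = 0.6596 mV.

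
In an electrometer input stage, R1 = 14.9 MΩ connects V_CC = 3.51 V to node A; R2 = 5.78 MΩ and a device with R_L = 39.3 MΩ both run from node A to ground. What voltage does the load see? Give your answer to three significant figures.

First combine the lower leg with the load: R2 ‖ R_L = 5.039 MΩ.
Then V_out = V_CC · R2'/(R1 + R2') = 3.51 × 5.039/19.94 = 0.8870 V.
(Unloaded it would be 0.981 V; the load pulls it down.)

V_out ≈ 0.887 V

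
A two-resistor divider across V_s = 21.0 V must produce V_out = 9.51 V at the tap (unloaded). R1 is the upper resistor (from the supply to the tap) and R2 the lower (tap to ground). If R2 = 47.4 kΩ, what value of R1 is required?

R1 ≈ 57.3 kΩ

The divider ratio is R2/(R1+R2) = 9.51/21.0 = 0.4529.
R1 = R2·(1/k − 1) = 47.4 × 1.208 = 57.27 kΩ.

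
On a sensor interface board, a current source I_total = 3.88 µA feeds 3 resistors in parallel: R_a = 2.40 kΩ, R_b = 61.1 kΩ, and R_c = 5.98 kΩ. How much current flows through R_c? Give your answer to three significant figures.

I ≈ 1.08 µA

Total conductance ΣG = 1/2.40 + 1/61.1 + 1/5.98 = 0.6003 (units of 1/kΩ).
Current divider: I(R_c) = I_total · G_k/ΣG = 3.88 × (0.1672/0.6003) = 3.88 × 0.2786 = 1.081 µA.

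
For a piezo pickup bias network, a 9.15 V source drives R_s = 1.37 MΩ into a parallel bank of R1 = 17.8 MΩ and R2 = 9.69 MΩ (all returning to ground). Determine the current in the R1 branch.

Equivalent of the parallel group: R_p = 6.274 MΩ.
Node voltage V_A = V_DC · R_p/(R_s + R_p) = 9.15 × 0.8208 = 7.510 V.
Branch current I = V_A/R1 = 7.510/17.8 = 0.4219 µA.

I ≈ 0.422 µA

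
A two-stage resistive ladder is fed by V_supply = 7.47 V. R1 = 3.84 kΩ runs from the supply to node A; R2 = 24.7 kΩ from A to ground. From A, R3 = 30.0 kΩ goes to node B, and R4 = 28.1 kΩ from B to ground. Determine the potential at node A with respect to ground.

V_A ≈ 6.12 V

Looking into the second stage from A: R3 + R4 = 58.10 kΩ appears in parallel with R2.
R2 ‖ (R3+R4) = 17.33 kΩ.
V_A = 7.47 × 17.33/(3.84 + 17.33) = 6.115 V.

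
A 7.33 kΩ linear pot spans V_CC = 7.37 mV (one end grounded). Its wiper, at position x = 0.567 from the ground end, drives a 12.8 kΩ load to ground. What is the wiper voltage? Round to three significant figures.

The pot divides into 3.174 kΩ above the wiper and 4.156 kΩ below.
(x·R_p) ‖ R_L = 3.137 kΩ.
V_out = 7.37 × 3.137/(3.174 + 3.137) = 3.664 mV.
(Unloaded: V_out = x·V_CC = 4.18 mV.)

V_out ≈ 3.66 mV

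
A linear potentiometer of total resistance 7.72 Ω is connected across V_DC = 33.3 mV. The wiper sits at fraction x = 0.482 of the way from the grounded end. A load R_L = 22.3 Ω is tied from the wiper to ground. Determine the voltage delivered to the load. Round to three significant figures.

V_out ≈ 14.8 mV

Split the track: R_lower = x·R_p = 3.721 Ω, R_upper = (1−x)·R_p = 3.999 Ω.
(x·R_p) ‖ R_L = 3.189 Ω.
Then V_out = V_DC · 3.189/(3.999 + 3.189) = 14.77 mV.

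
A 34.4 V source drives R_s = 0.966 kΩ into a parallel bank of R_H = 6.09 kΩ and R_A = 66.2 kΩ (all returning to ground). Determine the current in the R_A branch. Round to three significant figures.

I ≈ 0.443 mA

Combine the parallel branches: R_p = (1/6.09 + 1/66.2)⁻¹ = 5.577 kΩ.
Node voltage V_A = V_CC · R_p/(R_s + R_p) = 34.4 × 0.8524 = 29.32 V.
Branch current I = V_A/R_A = 29.32/66.2 = 0.4429 mA.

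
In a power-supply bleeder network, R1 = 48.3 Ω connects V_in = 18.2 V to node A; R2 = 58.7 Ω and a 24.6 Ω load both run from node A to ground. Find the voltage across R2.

R2 ‖ R_L = (58.7 × 24.6)/(58.7 + 24.6) = 17.34 Ω.
Then V_out = V_in · R2'/(R1 + R2') = 18.2 × 17.34/65.64 = 4.807 V.
(Unloaded it would be 9.98 V; the load pulls it down.)

V_out ≈ 4.81 V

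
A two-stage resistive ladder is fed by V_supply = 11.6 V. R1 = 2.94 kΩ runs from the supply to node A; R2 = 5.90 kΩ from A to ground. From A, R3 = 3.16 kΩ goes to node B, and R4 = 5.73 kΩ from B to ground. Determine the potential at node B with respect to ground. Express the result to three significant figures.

Node A sees R2 in parallel with the series input of stage 2, R3 + R4 = 8.890 kΩ.
R2 ‖ (R3+R4) = 3.546 kΩ.
First divider: V_A = V_supply · 3.546/(2.94 + 3.546) = 6.342 V.
Then the unloaded second divider: V_B = V_A × R4/(R3+R4) = 6.342 × 0.6445 = 4.088 V.

V_B ≈ 4.09 V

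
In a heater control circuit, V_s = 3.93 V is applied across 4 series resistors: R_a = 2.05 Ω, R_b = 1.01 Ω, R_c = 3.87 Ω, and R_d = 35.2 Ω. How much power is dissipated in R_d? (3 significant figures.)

P ≈ 0.306 W

ΣR = 42.13 Ω → I = 3.93/42.13 = 0.09328 A.
P(R_d) = I²·R_d = (0.09328)² × 35.2 = 0.3063 W.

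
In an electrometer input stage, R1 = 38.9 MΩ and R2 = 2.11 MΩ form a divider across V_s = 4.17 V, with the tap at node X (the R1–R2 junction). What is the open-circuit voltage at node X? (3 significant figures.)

V_th ≈ 0.215 V

Open-circuit (no load on X): V_th = V_s · R2/(R1 + R2) = 4.17 × 2.11/(38.90 + 2.11) = 0.2146 V.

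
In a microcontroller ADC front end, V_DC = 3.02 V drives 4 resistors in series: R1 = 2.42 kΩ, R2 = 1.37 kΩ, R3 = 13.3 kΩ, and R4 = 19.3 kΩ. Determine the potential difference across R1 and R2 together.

ΣR = 2.42 + 1.37 + 13.3 + 19.3 = 36.39 kΩ.
R_{R1..R2} = 2.42 + 1.37 = 3.790 kΩ.
By the voltage-divider rule, V = 3.02 × 3.790/36.39 = 0.3145 V.

V ≈ 0.315 V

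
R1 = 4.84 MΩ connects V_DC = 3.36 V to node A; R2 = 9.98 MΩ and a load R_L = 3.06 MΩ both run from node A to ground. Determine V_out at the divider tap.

V_out ≈ 1.10 V

First combine the lower leg with the load: R2 ‖ R_L = 2.342 MΩ.
Then V_out = V_DC · R2'/(R1 + R2') = 3.36 × 2.342/7.182 = 1.096 V.
(Unloaded it would be 2.26 V; the load pulls it down.)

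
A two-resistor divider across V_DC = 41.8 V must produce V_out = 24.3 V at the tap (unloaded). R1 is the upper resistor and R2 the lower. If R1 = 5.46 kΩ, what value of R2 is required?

R2 ≈ 7.58 kΩ

The divider ratio is R2/(R1+R2) = 24.3/41.8 = 0.5813.
R2 = R1 · 0.5813/(1 − 0.5813) = 7.582 kΩ.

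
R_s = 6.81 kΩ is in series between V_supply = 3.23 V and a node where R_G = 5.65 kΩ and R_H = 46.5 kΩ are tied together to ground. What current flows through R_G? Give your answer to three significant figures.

I ≈ 0.243 mA

Parallel bank: R_p = 1/(1/5.65 + 1/46.5) = 5.038 kΩ.
V_A by voltage divider: V_A = 3.23 × 5.038/(6.81 + 5.038) = 1.373 V.
I(R_G) = V_A / R_G = 1.373/5.65 = 0.2431 mA.
(Check via current divider: I_total = 0.2726 mA; share G_k/ΣG = 0.8917 → same result.)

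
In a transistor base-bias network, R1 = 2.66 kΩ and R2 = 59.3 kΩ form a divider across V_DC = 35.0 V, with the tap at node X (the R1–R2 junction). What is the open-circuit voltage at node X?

V_th ≈ 33.5 V

With X open, the divider is unloaded: V_th = 35.0 × 59.3/61.96 = 33.50 V.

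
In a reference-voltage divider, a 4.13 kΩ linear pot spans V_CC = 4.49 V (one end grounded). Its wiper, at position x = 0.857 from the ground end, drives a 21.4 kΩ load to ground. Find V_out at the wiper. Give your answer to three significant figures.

Split the track: R_lower = x·R_p = 3.539 kΩ, R_upper = (1−x)·R_p = 0.5906 kΩ.
(x·R_p) ‖ R_L = 3.037 kΩ.
Then V_out = V_CC · 3.037/(0.5906 + 3.037) = 3.759 V.

V_out ≈ 3.76 V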